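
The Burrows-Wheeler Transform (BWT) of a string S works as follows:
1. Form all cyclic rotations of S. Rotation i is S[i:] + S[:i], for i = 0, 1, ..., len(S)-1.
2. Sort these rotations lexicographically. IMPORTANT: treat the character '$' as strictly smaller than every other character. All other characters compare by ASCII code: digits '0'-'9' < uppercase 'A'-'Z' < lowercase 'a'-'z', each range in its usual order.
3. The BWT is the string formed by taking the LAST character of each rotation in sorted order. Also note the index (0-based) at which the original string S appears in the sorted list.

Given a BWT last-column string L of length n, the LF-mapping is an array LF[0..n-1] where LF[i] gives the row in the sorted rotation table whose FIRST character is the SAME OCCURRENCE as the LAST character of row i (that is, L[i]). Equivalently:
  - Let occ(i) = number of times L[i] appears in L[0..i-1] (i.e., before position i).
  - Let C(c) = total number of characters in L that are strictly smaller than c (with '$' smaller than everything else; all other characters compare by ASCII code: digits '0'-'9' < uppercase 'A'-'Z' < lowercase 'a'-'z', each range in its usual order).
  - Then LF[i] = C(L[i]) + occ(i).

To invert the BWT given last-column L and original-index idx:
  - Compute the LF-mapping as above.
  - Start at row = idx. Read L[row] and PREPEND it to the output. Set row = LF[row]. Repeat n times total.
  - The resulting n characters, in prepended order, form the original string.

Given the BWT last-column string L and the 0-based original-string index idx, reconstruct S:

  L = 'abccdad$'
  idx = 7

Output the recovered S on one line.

LF mapping: 1 3 4 5 6 2 7 0
Walk LF starting at row 7, prepending L[row]:
  step 1: row=7, L[7]='$', prepend. Next row=LF[7]=0
  step 2: row=0, L[0]='a', prepend. Next row=LF[0]=1
  step 3: row=1, L[1]='b', prepend. Next row=LF[1]=3
  step 4: row=3, L[3]='c', prepend. Next row=LF[3]=5
  step 5: row=5, L[5]='a', prepend. Next row=LF[5]=2
  step 6: row=2, L[2]='c', prepend. Next row=LF[2]=4
  step 7: row=4, L[4]='d', prepend. Next row=LF[4]=6
  step 8: row=6, L[6]='d', prepend. Next row=LF[6]=7
Reversed output: ddcacba$

Answer: ddcacba$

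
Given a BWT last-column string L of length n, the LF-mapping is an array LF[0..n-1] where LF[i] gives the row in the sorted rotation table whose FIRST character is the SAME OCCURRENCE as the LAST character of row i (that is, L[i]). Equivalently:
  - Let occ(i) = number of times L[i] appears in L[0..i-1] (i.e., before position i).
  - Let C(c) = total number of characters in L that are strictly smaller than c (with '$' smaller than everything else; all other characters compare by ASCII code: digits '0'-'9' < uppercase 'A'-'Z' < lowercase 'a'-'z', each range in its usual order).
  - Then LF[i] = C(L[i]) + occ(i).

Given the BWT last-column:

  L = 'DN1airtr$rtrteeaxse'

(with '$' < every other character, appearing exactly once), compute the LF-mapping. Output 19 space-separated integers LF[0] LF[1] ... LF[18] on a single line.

Char counts: '$':1, '1':1, 'D':1, 'N':1, 'a':2, 'e':3, 'i':1, 'r':4, 's':1, 't':3, 'x':1
C (first-col start): C('$')=0, C('1')=1, C('D')=2, C('N')=3, C('a')=4, C('e')=6, C('i')=9, C('r')=10, C('s')=14, C('t')=15, C('x')=18
L[0]='D': occ=0, LF[0]=C('D')+0=2+0=2
L[1]='N': occ=0, LF[1]=C('N')+0=3+0=3
L[2]='1': occ=0, LF[2]=C('1')+0=1+0=1
L[3]='a': occ=0, LF[3]=C('a')+0=4+0=4
L[4]='i': occ=0, LF[4]=C('i')+0=9+0=9
L[5]='r': occ=0, LF[5]=C('r')+0=10+0=10
L[6]='t': occ=0, LF[6]=C('t')+0=15+0=15
L[7]='r': occ=1, LF[7]=C('r')+1=10+1=11
L[8]='$': occ=0, LF[8]=C('$')+0=0+0=0
L[9]='r': occ=2, LF[9]=C('r')+2=10+2=12
L[10]='t': occ=1, LF[10]=C('t')+1=15+1=16
L[11]='r': occ=3, LF[11]=C('r')+3=10+3=13
L[12]='t': occ=2, LF[12]=C('t')+2=15+2=17
L[13]='e': occ=0, LF[13]=C('e')+0=6+0=6
L[14]='e': occ=1, LF[14]=C('e')+1=6+1=7
L[15]='a': occ=1, LF[15]=C('a')+1=4+1=5
L[16]='x': occ=0, LF[16]=C('x')+0=18+0=18
L[17]='s': occ=0, LF[17]=C('s')+0=14+0=14
L[18]='e': occ=2, LF[18]=C('e')+2=6+2=8

Answer: 2 3 1 4 9 10 15 11 0 12 16 13 17 6 7 5 18 14 8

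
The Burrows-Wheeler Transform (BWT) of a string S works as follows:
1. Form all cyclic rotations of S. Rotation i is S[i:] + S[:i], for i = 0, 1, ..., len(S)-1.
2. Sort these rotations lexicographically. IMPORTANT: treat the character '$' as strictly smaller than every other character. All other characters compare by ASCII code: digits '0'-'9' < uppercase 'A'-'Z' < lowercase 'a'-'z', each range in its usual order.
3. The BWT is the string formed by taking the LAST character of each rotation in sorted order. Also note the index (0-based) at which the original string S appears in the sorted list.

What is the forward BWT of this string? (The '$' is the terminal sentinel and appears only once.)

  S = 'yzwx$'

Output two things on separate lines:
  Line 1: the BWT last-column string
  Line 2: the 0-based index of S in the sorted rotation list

All 5 rotations (rotation i = S[i:]+S[:i]):
  rot[0] = yzwx$
  rot[1] = zwx$y
  rot[2] = wx$yz
  rot[3] = x$yzw
  rot[4] = $yzwx
Sorted (with $ < everything):
  sorted[0] = $yzwx  (last char: 'x')
  sorted[1] = wx$yz  (last char: 'z')
  sorted[2] = x$yzw  (last char: 'w')
  sorted[3] = yzwx$  (last char: '$')
  sorted[4] = zwx$y  (last char: 'y')
Last column: xzw$y
Original string S is at sorted index 3

Answer: xzw$y
3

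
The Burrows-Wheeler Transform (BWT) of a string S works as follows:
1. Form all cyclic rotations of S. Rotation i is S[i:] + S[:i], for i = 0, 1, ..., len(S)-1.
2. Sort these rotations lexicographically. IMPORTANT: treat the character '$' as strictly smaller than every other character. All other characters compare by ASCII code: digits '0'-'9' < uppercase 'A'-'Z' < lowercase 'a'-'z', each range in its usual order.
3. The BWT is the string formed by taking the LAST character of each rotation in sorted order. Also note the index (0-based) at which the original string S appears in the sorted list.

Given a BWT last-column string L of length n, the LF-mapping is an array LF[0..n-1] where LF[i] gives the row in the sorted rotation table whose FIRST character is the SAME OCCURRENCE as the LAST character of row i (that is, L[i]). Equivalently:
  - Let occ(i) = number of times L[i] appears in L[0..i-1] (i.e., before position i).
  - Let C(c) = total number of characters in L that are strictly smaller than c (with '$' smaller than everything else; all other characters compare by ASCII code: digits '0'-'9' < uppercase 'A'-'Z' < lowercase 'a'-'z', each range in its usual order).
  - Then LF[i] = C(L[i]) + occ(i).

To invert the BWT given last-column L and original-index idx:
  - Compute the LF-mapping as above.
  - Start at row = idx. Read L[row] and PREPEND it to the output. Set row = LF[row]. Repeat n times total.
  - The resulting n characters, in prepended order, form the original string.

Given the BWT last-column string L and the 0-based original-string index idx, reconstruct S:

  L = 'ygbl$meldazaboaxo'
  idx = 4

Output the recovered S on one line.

Answer: bamboozledgalaxy$

Derivation:
LF mapping: 15 8 4 9 0 11 7 10 6 1 16 2 5 12 3 14 13
Walk LF starting at row 4, prepending L[row]:
  step 1: row=4, L[4]='$', prepend. Next row=LF[4]=0
  step 2: row=0, L[0]='y', prepend. Next row=LF[0]=15
  step 3: row=15, L[15]='x', prepend. Next row=LF[15]=14
  step 4: row=14, L[14]='a', prepend. Next row=LF[14]=3
  step 5: row=3, L[3]='l', prepend. Next row=LF[3]=9
  step 6: row=9, L[9]='a', prepend. Next row=LF[9]=1
  step 7: row=1, L[1]='g', prepend. Next row=LF[1]=8
  step 8: row=8, L[8]='d', prepend. Next row=LF[8]=6
  step 9: row=6, L[6]='e', prepend. Next row=LF[6]=7
  step 10: row=7, L[7]='l', prepend. Next row=LF[7]=10
  step 11: row=10, L[10]='z', prepend. Next row=LF[10]=16
  step 12: row=16, L[16]='o', prepend. Next row=LF[16]=13
  step 13: row=13, L[13]='o', prepend. Next row=LF[13]=12
  step 14: row=12, L[12]='b', prepend. Next row=LF[12]=5
  step 15: row=5, L[5]='m', prepend. Next row=LF[5]=11
  step 16: row=11, L[11]='a', prepend. Next row=LF[11]=2
  step 17: row=2, L[2]='b', prepend. Next row=LF[2]=4
Reversed output: bamboozledgalaxy$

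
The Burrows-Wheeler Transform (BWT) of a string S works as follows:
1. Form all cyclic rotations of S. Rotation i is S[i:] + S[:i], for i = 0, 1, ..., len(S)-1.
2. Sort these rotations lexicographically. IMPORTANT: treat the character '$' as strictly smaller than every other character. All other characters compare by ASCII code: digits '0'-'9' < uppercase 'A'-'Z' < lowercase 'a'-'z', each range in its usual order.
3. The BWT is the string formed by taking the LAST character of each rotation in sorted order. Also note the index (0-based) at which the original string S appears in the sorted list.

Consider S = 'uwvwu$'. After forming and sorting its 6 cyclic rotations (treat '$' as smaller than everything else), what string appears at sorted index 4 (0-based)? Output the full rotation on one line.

All 6 rotations (rotation i = S[i:]+S[:i]):
  rot[0] = uwvwu$
  rot[1] = wvwu$u
  rot[2] = vwu$uw
  rot[3] = wu$uwv
  rot[4] = u$uwvw
  rot[5] = $uwvwu
Sorted (with $ < everything):
  sorted[0] = $uwvwu
  sorted[1] = u$uwvw
  sorted[2] = uwvwu$
  sorted[3] = vwu$uw
  sorted[4] = wu$uwv
  sorted[5] = wvwu$u
sorted[4] = wu$uwv

Answer: wu$uwv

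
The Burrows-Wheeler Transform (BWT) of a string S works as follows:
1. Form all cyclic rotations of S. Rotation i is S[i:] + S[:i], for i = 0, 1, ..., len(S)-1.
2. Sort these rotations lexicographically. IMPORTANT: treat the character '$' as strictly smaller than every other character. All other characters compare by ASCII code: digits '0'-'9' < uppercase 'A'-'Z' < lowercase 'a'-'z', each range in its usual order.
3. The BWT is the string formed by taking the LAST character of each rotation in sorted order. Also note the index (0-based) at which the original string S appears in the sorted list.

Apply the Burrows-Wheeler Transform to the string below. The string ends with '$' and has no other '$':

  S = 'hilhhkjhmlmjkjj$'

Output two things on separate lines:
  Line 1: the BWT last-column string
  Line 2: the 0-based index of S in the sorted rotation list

Answer: jl$hjhjkkmhjimlh
2

Derivation:
All 16 rotations (rotation i = S[i:]+S[:i]):
  rot[0] = hilhhkjhmlmjkjj$
  rot[1] = ilhhkjhmlmjkjj$h
  rot[2] = lhhkjhmlmjkjj$hi
  rot[3] = hhkjhmlmjkjj$hil
  rot[4] = hkjhmlmjkjj$hilh
  rot[5] = kjhmlmjkjj$hilhh
  rot[6] = jhmlmjkjj$hilhhk
  rot[7] = hmlmjkjj$hilhhkj
  rot[8] = mlmjkjj$hilhhkjh
  rot[9] = lmjkjj$hilhhkjhm
  rot[10] = mjkjj$hilhhkjhml
  rot[11] = jkjj$hilhhkjhmlm
  rot[12] = kjj$hilhhkjhmlmj
  rot[13] = jj$hilhhkjhmlmjk
  rot[14] = j$hilhhkjhmlmjkj
  rot[15] = $hilhhkjhmlmjkjj
Sorted (with $ < everything):
  sorted[0] = $hilhhkjhmlmjkjj  (last char: 'j')
  sorted[1] = hhkjhmlmjkjj$hil  (last char: 'l')
  sorted[2] = hilhhkjhmlmjkjj$  (last char: '$')
  sorted[3] = hkjhmlmjkjj$hilh  (last char: 'h')
  sorted[4] = hmlmjkjj$hilhhkj  (last char: 'j')
  sorted[5] = ilhhkjhmlmjkjj$h  (last char: 'h')
  sorted[6] = j$hilhhkjhmlmjkj  (last char: 'j')
  sorted[7] = jhmlmjkjj$hilhhk  (last char: 'k')
  sorted[8] = jj$hilhhkjhmlmjk  (last char: 'k')
  sorted[9] = jkjj$hilhhkjhmlm  (last char: 'm')
  sorted[10] = kjhmlmjkjj$hilhh  (last char: 'h')
  sorted[11] = kjj$hilhhkjhmlmj  (last char: 'j')
  sorted[12] = lhhkjhmlmjkjj$hi  (last char: 'i')
  sorted[13] = lmjkjj$hilhhkjhm  (last char: 'm')
  sorted[14] = mjkjj$hilhhkjhml  (last char: 'l')
  sorted[15] = mlmjkjj$hilhhkjh  (last char: 'h')
Last column: jl$hjhjkkmhjimlh
Original string S is at sorted index 2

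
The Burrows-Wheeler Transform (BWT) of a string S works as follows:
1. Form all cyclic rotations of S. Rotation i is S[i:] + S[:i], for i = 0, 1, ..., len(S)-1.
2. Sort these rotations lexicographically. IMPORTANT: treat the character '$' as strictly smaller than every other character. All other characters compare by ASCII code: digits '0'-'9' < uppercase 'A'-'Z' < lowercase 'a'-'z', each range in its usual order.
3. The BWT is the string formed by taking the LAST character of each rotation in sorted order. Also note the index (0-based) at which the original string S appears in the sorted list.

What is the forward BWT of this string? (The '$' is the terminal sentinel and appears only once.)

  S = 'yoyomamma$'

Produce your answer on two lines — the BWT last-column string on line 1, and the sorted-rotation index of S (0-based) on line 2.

Answer: ammmoayyo$
9

Derivation:
All 10 rotations (rotation i = S[i:]+S[:i]):
  rot[0] = yoyomamma$
  rot[1] = oyomamma$y
  rot[2] = yomamma$yo
  rot[3] = omamma$yoy
  rot[4] = mamma$yoyo
  rot[5] = amma$yoyom
  rot[6] = mma$yoyoma
  rot[7] = ma$yoyomam
  rot[8] = a$yoyomamm
  rot[9] = $yoyomamma
Sorted (with $ < everything):
  sorted[0] = $yoyomamma  (last char: 'a')
  sorted[1] = a$yoyomamm  (last char: 'm')
  sorted[2] = amma$yoyom  (last char: 'm')
  sorted[3] = ma$yoyomam  (last char: 'm')
  sorted[4] = mamma$yoyo  (last char: 'o')
  sorted[5] = mma$yoyoma  (last char: 'a')
  sorted[6] = omamma$yoy  (last char: 'y')
  sorted[7] = oyomamma$y  (last char: 'y')
  sorted[8] = yomamma$yo  (last char: 'o')
  sorted[9] = yoyomamma$  (last char: '$')
Last column: ammmoayyo$
Original string S is at sorted index 9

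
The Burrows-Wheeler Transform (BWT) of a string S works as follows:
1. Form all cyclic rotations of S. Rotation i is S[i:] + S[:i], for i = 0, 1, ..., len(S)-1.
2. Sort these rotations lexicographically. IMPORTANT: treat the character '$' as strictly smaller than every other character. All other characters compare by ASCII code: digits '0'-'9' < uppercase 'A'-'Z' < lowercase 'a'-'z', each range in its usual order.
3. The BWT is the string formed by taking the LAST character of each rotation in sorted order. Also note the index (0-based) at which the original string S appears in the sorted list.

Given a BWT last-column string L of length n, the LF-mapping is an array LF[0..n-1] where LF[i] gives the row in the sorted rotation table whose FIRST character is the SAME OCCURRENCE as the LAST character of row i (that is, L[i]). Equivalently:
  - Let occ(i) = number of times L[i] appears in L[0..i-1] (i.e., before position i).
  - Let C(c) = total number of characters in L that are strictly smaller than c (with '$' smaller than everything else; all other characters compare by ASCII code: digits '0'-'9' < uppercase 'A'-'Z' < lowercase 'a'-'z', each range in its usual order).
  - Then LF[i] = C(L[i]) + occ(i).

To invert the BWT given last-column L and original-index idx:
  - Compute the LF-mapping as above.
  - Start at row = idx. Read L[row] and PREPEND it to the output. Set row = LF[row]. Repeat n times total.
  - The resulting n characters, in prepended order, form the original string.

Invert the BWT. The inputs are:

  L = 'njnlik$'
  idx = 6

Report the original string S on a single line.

LF mapping: 5 2 6 4 1 3 0
Walk LF starting at row 6, prepending L[row]:
  step 1: row=6, L[6]='$', prepend. Next row=LF[6]=0
  step 2: row=0, L[0]='n', prepend. Next row=LF[0]=5
  step 3: row=5, L[5]='k', prepend. Next row=LF[5]=3
  step 4: row=3, L[3]='l', prepend. Next row=LF[3]=4
  step 5: row=4, L[4]='i', prepend. Next row=LF[4]=1
  step 6: row=1, L[1]='j', prepend. Next row=LF[1]=2
  step 7: row=2, L[2]='n', prepend. Next row=LF[2]=6
Reversed output: njilkn$

Answer: njilkn$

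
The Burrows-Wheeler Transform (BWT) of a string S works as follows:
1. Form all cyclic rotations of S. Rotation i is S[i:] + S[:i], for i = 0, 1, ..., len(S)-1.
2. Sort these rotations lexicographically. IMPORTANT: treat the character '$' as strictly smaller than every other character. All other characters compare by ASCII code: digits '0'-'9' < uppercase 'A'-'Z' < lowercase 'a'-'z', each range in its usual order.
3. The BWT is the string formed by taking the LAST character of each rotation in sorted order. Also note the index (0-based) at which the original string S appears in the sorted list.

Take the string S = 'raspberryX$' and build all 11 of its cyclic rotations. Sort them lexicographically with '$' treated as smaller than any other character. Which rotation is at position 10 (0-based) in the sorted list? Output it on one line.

All 11 rotations (rotation i = S[i:]+S[:i]):
  rot[0] = raspberryX$
  rot[1] = aspberryX$r
  rot[2] = spberryX$ra
  rot[3] = pberryX$ras
  rot[4] = berryX$rasp
  rot[5] = erryX$raspb
  rot[6] = rryX$raspbe
  rot[7] = ryX$raspber
  rot[8] = yX$raspberr
  rot[9] = X$raspberry
  rot[10] = $raspberryX
Sorted (with $ < everything):
  sorted[0] = $raspberryX
  sorted[1] = X$raspberry
  sorted[2] = aspberryX$r
  sorted[3] = berryX$rasp
  sorted[4] = erryX$raspb
  sorted[5] = pberryX$ras
  sorted[6] = raspberryX$
  sorted[7] = rryX$raspbe
  sorted[8] = ryX$raspber
  sorted[9] = spberryX$ra
  sorted[10] = yX$raspberr
sorted[10] = yX$raspberr

Answer: yX$raspberr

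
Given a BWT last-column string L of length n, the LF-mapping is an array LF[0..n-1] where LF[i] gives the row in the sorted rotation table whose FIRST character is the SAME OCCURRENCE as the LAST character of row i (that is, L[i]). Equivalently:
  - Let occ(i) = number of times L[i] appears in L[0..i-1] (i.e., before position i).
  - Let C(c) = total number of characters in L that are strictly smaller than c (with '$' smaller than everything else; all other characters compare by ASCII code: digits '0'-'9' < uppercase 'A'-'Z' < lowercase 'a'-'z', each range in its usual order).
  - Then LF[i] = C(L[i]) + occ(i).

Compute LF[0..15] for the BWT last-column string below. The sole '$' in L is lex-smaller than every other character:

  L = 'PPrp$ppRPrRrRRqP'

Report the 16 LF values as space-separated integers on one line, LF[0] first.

Char counts: '$':1, 'P':4, 'R':4, 'p':3, 'q':1, 'r':3
C (first-col start): C('$')=0, C('P')=1, C('R')=5, C('p')=9, C('q')=12, C('r')=13
L[0]='P': occ=0, LF[0]=C('P')+0=1+0=1
L[1]='P': occ=1, LF[1]=C('P')+1=1+1=2
L[2]='r': occ=0, LF[2]=C('r')+0=13+0=13
L[3]='p': occ=0, LF[3]=C('p')+0=9+0=9
L[4]='$': occ=0, LF[4]=C('$')+0=0+0=0
L[5]='p': occ=1, LF[5]=C('p')+1=9+1=10
L[6]='p': occ=2, LF[6]=C('p')+2=9+2=11
L[7]='R': occ=0, LF[7]=C('R')+0=5+0=5
L[8]='P': occ=2, LF[8]=C('P')+2=1+2=3
L[9]='r': occ=1, LF[9]=C('r')+1=13+1=14
L[10]='R': occ=1, LF[10]=C('R')+1=5+1=6
L[11]='r': occ=2, LF[11]=C('r')+2=13+2=15
L[12]='R': occ=2, LF[12]=C('R')+2=5+2=7
L[13]='R': occ=3, LF[13]=C('R')+3=5+3=8
L[14]='q': occ=0, LF[14]=C('q')+0=12+0=12
L[15]='P': occ=3, LF[15]=C('P')+3=1+3=4

Answer: 1 2 13 9 0 10 11 5 3 14 6 15 7 8 12 4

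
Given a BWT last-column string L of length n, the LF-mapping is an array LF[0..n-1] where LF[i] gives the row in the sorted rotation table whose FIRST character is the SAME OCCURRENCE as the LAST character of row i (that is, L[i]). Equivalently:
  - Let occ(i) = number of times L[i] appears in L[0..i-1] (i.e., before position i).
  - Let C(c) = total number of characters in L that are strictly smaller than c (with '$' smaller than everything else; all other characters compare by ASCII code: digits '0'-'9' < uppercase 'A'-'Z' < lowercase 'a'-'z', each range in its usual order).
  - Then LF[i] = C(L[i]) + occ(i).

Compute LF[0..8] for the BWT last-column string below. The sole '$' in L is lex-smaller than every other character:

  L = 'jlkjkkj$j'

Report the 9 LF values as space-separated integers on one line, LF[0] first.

Char counts: '$':1, 'j':4, 'k':3, 'l':1
C (first-col start): C('$')=0, C('j')=1, C('k')=5, C('l')=8
L[0]='j': occ=0, LF[0]=C('j')+0=1+0=1
L[1]='l': occ=0, LF[1]=C('l')+0=8+0=8
L[2]='k': occ=0, LF[2]=C('k')+0=5+0=5
L[3]='j': occ=1, LF[3]=C('j')+1=1+1=2
L[4]='k': occ=1, LF[4]=C('k')+1=5+1=6
L[5]='k': occ=2, LF[5]=C('k')+2=5+2=7
L[6]='j': occ=2, LF[6]=C('j')+2=1+2=3
L[7]='$': occ=0, LF[7]=C('$')+0=0+0=0
L[8]='j': occ=3, LF[8]=C('j')+3=1+3=4

Answer: 1 8 5 2 6 7 3 0 4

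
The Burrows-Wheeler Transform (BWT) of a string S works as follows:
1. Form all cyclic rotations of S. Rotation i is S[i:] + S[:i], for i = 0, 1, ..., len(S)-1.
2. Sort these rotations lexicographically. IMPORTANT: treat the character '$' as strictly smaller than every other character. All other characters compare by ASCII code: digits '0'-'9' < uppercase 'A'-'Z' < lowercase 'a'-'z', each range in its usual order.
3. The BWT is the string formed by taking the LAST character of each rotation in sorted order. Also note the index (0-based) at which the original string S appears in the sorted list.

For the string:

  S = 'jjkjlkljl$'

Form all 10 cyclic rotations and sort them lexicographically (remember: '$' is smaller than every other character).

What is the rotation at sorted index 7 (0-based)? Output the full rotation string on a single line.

All 10 rotations (rotation i = S[i:]+S[:i]):
  rot[0] = jjkjlkljl$
  rot[1] = jkjlkljl$j
  rot[2] = kjlkljl$jj
  rot[3] = jlkljl$jjk
  rot[4] = lkljl$jjkj
  rot[5] = kljl$jjkjl
  rot[6] = ljl$jjkjlk
  rot[7] = jl$jjkjlkl
  rot[8] = l$jjkjlklj
  rot[9] = $jjkjlkljl
Sorted (with $ < everything):
  sorted[0] = $jjkjlkljl
  sorted[1] = jjkjlkljl$
  sorted[2] = jkjlkljl$j
  sorted[3] = jl$jjkjlkl
  sorted[4] = jlkljl$jjk
  sorted[5] = kjlkljl$jj
  sorted[6] = kljl$jjkjl
  sorted[7] = l$jjkjlklj
  sorted[8] = ljl$jjkjlk
  sorted[9] = lkljl$jjkj
sorted[7] = l$jjkjlklj

Answer: l$jjkjlklj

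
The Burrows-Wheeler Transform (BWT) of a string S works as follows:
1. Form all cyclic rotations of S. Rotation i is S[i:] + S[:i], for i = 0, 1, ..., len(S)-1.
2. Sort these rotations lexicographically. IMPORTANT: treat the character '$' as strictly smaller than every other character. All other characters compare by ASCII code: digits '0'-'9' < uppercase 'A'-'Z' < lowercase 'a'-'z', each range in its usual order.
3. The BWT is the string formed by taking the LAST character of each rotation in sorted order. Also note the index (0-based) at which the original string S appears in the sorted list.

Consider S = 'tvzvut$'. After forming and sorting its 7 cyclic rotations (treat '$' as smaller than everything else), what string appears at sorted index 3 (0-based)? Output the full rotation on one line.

Answer: ut$tvzv

Derivation:
All 7 rotations (rotation i = S[i:]+S[:i]):
  rot[0] = tvzvut$
  rot[1] = vzvut$t
  rot[2] = zvut$tv
  rot[3] = vut$tvz
  rot[4] = ut$tvzv
  rot[5] = t$tvzvu
  rot[6] = $tvzvut
Sorted (with $ < everything):
  sorted[0] = $tvzvut
  sorted[1] = t$tvzvu
  sorted[2] = tvzvut$
  sorted[3] = ut$tvzv
  sorted[4] = vut$tvz
  sorted[5] = vzvut$t
  sorted[6] = zvut$tv
sorted[3] = ut$tvzv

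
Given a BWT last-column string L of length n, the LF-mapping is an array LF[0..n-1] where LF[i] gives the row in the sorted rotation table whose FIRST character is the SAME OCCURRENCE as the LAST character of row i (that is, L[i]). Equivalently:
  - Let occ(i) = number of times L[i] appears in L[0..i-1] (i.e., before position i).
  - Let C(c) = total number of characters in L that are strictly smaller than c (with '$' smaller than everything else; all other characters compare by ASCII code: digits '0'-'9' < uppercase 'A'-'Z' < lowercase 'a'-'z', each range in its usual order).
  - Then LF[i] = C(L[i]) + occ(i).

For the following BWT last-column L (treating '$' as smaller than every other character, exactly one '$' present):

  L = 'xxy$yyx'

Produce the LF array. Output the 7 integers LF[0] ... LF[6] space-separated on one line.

Char counts: '$':1, 'x':3, 'y':3
C (first-col start): C('$')=0, C('x')=1, C('y')=4
L[0]='x': occ=0, LF[0]=C('x')+0=1+0=1
L[1]='x': occ=1, LF[1]=C('x')+1=1+1=2
L[2]='y': occ=0, LF[2]=C('y')+0=4+0=4
L[3]='$': occ=0, LF[3]=C('$')+0=0+0=0
L[4]='y': occ=1, LF[4]=C('y')+1=4+1=5
L[5]='y': occ=2, LF[5]=C('y')+2=4+2=6
L[6]='x': occ=2, LF[6]=C('x')+2=1+2=3

Answer: 1 2 4 0 5 6 3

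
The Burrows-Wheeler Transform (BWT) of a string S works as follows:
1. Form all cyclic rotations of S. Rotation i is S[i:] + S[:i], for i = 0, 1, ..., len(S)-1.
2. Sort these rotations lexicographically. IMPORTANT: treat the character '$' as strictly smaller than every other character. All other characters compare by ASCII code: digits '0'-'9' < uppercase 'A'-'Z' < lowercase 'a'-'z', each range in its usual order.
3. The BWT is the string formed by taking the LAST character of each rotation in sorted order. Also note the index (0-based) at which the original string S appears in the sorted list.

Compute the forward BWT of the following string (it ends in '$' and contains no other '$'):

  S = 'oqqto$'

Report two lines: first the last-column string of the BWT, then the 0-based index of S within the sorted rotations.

All 6 rotations (rotation i = S[i:]+S[:i]):
  rot[0] = oqqto$
  rot[1] = qqto$o
  rot[2] = qto$oq
  rot[3] = to$oqq
  rot[4] = o$oqqt
  rot[5] = $oqqto
Sorted (with $ < everything):
  sorted[0] = $oqqto  (last char: 'o')
  sorted[1] = o$oqqt  (last char: 't')
  sorted[2] = oqqto$  (last char: '$')
  sorted[3] = qqto$o  (last char: 'o')
  sorted[4] = qto$oq  (last char: 'q')
  sorted[5] = to$oqq  (last char: 'q')
Last column: ot$oqq
Original string S is at sorted index 2

Answer: ot$oqq
2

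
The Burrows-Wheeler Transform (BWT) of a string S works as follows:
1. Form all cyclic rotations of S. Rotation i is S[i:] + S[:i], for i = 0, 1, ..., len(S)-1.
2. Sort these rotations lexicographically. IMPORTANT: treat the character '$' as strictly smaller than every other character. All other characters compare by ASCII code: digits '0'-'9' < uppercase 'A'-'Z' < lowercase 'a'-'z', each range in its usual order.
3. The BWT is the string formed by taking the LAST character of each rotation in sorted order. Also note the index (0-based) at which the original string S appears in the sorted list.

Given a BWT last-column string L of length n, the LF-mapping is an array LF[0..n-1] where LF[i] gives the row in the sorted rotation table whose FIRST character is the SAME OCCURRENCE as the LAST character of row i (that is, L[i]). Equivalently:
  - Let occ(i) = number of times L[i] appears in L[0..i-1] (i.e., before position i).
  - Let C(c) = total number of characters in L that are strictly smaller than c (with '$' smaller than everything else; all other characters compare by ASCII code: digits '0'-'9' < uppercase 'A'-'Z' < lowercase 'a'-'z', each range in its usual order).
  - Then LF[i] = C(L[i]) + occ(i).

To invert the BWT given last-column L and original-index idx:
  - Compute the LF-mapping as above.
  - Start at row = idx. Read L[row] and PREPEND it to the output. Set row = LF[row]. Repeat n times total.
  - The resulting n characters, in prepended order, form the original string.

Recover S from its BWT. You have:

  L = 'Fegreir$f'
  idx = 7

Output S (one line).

Answer: refrigeF$

Derivation:
LF mapping: 1 2 5 7 3 6 8 0 4
Walk LF starting at row 7, prepending L[row]:
  step 1: row=7, L[7]='$', prepend. Next row=LF[7]=0
  step 2: row=0, L[0]='F', prepend. Next row=LF[0]=1
  step 3: row=1, L[1]='e', prepend. Next row=LF[1]=2
  step 4: row=2, L[2]='g', prepend. Next row=LF[2]=5
  step 5: row=5, L[5]='i', prepend. Next row=LF[5]=6
  step 6: row=6, L[6]='r', prepend. Next row=LF[6]=8
  step 7: row=8, L[8]='f', prepend. Next row=LF[8]=4
  step 8: row=4, L[4]='e', prepend. Next row=LF[4]=3
  step 9: row=3, L[3]='r', prepend. Next row=LF[3]=7
Reversed output: refrigeF$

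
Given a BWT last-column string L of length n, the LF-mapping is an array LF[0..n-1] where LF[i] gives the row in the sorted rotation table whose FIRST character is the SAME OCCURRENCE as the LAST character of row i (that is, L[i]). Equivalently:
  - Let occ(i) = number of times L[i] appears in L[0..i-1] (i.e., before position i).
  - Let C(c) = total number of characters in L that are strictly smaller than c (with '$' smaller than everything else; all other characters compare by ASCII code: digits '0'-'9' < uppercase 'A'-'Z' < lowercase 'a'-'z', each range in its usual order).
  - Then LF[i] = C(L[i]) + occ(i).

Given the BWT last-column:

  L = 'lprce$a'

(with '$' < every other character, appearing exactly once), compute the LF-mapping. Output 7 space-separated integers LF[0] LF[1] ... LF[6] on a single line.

Answer: 4 5 6 2 3 0 1

Derivation:
Char counts: '$':1, 'a':1, 'c':1, 'e':1, 'l':1, 'p':1, 'r':1
C (first-col start): C('$')=0, C('a')=1, C('c')=2, C('e')=3, C('l')=4, C('p')=5, C('r')=6
L[0]='l': occ=0, LF[0]=C('l')+0=4+0=4
L[1]='p': occ=0, LF[1]=C('p')+0=5+0=5
L[2]='r': occ=0, LF[2]=C('r')+0=6+0=6
L[3]='c': occ=0, LF[3]=C('c')+0=2+0=2
L[4]='e': occ=0, LF[4]=C('e')+0=3+0=3
L[5]='$': occ=0, LF[5]=C('$')+0=0+0=0
L[6]='a': occ=0, LF[6]=C('a')+0=1+0=1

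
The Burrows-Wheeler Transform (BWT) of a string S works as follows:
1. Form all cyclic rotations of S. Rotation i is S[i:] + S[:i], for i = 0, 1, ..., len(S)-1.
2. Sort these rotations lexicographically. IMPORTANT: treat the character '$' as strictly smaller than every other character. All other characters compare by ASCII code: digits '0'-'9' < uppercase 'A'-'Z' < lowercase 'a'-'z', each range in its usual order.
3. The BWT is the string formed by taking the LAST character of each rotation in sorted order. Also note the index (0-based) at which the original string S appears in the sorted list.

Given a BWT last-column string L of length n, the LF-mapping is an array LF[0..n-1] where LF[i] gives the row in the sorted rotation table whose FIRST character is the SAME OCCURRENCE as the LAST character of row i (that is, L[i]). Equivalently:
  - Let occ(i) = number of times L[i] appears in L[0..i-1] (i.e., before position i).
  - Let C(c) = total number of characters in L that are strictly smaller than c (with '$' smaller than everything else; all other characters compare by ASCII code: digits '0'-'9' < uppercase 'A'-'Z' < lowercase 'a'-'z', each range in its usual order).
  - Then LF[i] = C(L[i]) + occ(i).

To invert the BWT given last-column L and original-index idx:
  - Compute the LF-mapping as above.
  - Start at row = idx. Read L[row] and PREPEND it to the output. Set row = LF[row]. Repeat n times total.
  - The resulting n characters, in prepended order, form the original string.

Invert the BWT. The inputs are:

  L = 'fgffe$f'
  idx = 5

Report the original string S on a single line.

LF mapping: 2 6 3 4 1 0 5
Walk LF starting at row 5, prepending L[row]:
  step 1: row=5, L[5]='$', prepend. Next row=LF[5]=0
  step 2: row=0, L[0]='f', prepend. Next row=LF[0]=2
  step 3: row=2, L[2]='f', prepend. Next row=LF[2]=3
  step 4: row=3, L[3]='f', prepend. Next row=LF[3]=4
  step 5: row=4, L[4]='e', prepend. Next row=LF[4]=1
  step 6: row=1, L[1]='g', prepend. Next row=LF[1]=6
  step 7: row=6, L[6]='f', prepend. Next row=LF[6]=5
Reversed output: fgefff$

Answer: fgefff$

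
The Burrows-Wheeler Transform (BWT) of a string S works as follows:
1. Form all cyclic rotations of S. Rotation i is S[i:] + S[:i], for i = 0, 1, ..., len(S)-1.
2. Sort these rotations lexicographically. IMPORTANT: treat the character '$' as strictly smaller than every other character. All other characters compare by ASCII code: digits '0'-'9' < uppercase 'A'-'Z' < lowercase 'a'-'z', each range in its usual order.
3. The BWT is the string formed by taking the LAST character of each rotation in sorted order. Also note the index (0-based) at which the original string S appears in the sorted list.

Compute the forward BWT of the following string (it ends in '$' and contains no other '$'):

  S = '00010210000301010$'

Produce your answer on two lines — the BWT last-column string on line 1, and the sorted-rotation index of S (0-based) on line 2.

Answer: 011$00013010020000
3

Derivation:
All 18 rotations (rotation i = S[i:]+S[:i]):
  rot[0] = 00010210000301010$
  rot[1] = 0010210000301010$0
  rot[2] = 010210000301010$00
  rot[3] = 10210000301010$000
  rot[4] = 0210000301010$0001
  rot[5] = 210000301010$00010
  rot[6] = 10000301010$000102
  rot[7] = 0000301010$0001021
  rot[8] = 000301010$00010210
  rot[9] = 00301010$000102100
  rot[10] = 0301010$0001021000
  rot[11] = 301010$00010210000
  rot[12] = 01010$000102100003
  rot[13] = 1010$0001021000030
  rot[14] = 010$00010210000301
  rot[15] = 10$000102100003010
  rot[16] = 0$0001021000030101
  rot[17] = $00010210000301010
Sorted (with $ < everything):
  sorted[0] = $00010210000301010  (last char: '0')
  sorted[1] = 0$0001021000030101  (last char: '1')
  sorted[2] = 0000301010$0001021  (last char: '1')
  sorted[3] = 00010210000301010$  (last char: '$')
  sorted[4] = 000301010$00010210  (last char: '0')
  sorted[5] = 0010210000301010$0  (last char: '0')
  sorted[6] = 00301010$000102100  (last char: '0')
  sorted[7] = 010$00010210000301  (last char: '1')
  sorted[8] = 01010$000102100003  (last char: '3')
  sorted[9] = 010210000301010$00  (last char: '0')
  sorted[10] = 0210000301010$0001  (last char: '1')
  sorted[11] = 0301010$0001021000  (last char: '0')
  sorted[12] = 10$000102100003010  (last char: '0')
  sorted[13] = 10000301010$000102  (last char: '2')
  sorted[14] = 1010$0001021000030  (last char: '0')
  sorted[15] = 10210000301010$000  (last char: '0')
  sorted[16] = 210000301010$00010  (last char: '0')
  sorted[17] = 301010$00010210000  (last char: '0')
Last column: 011$00013010020000
Original string S is at sorted index 3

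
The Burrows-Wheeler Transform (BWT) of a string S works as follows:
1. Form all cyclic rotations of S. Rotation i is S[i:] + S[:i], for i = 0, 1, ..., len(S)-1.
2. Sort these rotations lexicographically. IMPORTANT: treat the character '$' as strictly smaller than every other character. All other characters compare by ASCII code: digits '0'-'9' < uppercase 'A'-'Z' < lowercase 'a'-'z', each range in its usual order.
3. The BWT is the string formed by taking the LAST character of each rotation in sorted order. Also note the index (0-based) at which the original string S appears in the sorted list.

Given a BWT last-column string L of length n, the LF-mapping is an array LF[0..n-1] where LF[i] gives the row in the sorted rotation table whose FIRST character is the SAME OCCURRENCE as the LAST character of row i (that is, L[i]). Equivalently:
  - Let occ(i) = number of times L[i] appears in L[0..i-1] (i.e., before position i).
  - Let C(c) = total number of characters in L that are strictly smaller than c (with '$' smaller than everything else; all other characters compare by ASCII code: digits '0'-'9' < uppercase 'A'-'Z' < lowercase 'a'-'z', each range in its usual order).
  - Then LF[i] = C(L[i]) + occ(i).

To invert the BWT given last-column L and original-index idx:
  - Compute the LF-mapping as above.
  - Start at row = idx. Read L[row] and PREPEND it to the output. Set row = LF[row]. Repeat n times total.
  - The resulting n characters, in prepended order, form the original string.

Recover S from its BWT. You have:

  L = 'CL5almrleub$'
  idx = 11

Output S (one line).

Answer: umbrellaL5C$

Derivation:
LF mapping: 2 3 1 4 7 9 10 8 6 11 5 0
Walk LF starting at row 11, prepending L[row]:
  step 1: row=11, L[11]='$', prepend. Next row=LF[11]=0
  step 2: row=0, L[0]='C', prepend. Next row=LF[0]=2
  step 3: row=2, L[2]='5', prepend. Next row=LF[2]=1
  step 4: row=1, L[1]='L', prepend. Next row=LF[1]=3
  step 5: row=3, L[3]='a', prepend. Next row=LF[3]=4
  step 6: row=4, L[4]='l', prepend. Next row=LF[4]=7
  step 7: row=7, L[7]='l', prepend. Next row=LF[7]=8
  step 8: row=8, L[8]='e', prepend. Next row=LF[8]=6
  step 9: row=6, L[6]='r', prepend. Next row=LF[6]=10
  step 10: row=10, L[10]='b', prepend. Next row=LF[10]=5
  step 11: row=5, L[5]='m', prepend. Next row=LF[5]=9
  step 12: row=9, L[9]='u', prepend. Next row=LF[9]=11
Reversed output: umbrellaL5C$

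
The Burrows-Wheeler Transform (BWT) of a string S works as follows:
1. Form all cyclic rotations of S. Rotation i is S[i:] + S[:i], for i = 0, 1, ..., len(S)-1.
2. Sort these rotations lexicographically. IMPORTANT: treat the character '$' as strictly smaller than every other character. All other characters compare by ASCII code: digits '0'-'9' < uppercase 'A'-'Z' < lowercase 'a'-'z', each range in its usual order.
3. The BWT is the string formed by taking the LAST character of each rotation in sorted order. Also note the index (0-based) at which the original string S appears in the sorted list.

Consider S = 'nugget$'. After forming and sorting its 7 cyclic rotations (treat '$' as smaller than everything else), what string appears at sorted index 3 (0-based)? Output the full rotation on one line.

All 7 rotations (rotation i = S[i:]+S[:i]):
  rot[0] = nugget$
  rot[1] = ugget$n
  rot[2] = gget$nu
  rot[3] = get$nug
  rot[4] = et$nugg
  rot[5] = t$nugge
  rot[6] = $nugget
Sorted (with $ < everything):
  sorted[0] = $nugget
  sorted[1] = et$nugg
  sorted[2] = get$nug
  sorted[3] = gget$nu
  sorted[4] = nugget$
  sorted[5] = t$nugge
  sorted[6] = ugget$n
sorted[3] = gget$nu

Answer: gget$nu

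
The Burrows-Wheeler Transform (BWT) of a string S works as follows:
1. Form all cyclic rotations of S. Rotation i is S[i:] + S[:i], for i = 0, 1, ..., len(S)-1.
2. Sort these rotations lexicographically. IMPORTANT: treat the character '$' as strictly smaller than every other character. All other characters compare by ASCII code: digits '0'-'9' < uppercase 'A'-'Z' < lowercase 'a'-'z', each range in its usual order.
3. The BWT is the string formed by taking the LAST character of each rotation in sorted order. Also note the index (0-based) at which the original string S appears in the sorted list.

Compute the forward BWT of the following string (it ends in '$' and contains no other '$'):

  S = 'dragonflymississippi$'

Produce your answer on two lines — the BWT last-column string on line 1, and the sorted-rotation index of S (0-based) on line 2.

All 21 rotations (rotation i = S[i:]+S[:i]):
  rot[0] = dragonflymississippi$
  rot[1] = ragonflymississippi$d
  rot[2] = agonflymississippi$dr
  rot[3] = gonflymississippi$dra
  rot[4] = onflymississippi$drag
  rot[5] = nflymississippi$drago
  rot[6] = flymississippi$dragon
  rot[7] = lymississippi$dragonf
  rot[8] = ymississippi$dragonfl
  rot[9] = mississippi$dragonfly
  rot[10] = ississippi$dragonflym
  rot[11] = ssissippi$dragonflymi
  rot[12] = sissippi$dragonflymis
  rot[13] = issippi$dragonflymiss
  rot[14] = ssippi$dragonflymissi
  rot[15] = sippi$dragonflymissis
  rot[16] = ippi$dragonflymississ
  rot[17] = ppi$dragonflymississi
  rot[18] = pi$dragonflymississip
  rot[19] = i$dragonflymississipp
  rot[20] = $dragonflymississippi
Sorted (with $ < everything):
  sorted[0] = $dragonflymississippi  (last char: 'i')
  sorted[1] = agonflymississippi$dr  (last char: 'r')
  sorted[2] = dragonflymississippi$  (last char: '$')
  sorted[3] = flymississippi$dragon  (last char: 'n')
  sorted[4] = gonflymississippi$dra  (last char: 'a')
  sorted[5] = i$dragonflymississipp  (last char: 'p')
  sorted[6] = ippi$dragonflymississ  (last char: 's')
  sorted[7] = issippi$dragonflymiss  (last char: 's')
  sorted[8] = ississippi$dragonflym  (last char: 'm')
  sorted[9] = lymississippi$dragonf  (last char: 'f')
  sorted[10] = mississippi$dragonfly  (last char: 'y')
  sorted[11] = nflymississippi$drago  (last char: 'o')
  sorted[12] = onflymississippi$drag  (last char: 'g')
  sorted[13] = pi$dragonflymississip  (last char: 'p')
  sorted[14] = ppi$dragonflymississi  (last char: 'i')
  sorted[15] = ragonflymississippi$d  (last char: 'd')
  sorted[16] = sippi$dragonflymissis  (last char: 's')
  sorted[17] = sissippi$dragonflymis  (last char: 's')
  sorted[18] = ssippi$dragonflymissi  (last char: 'i')
  sorted[19] = ssissippi$dragonflymi  (last char: 'i')
  sorted[20] = ymississippi$dragonfl  (last char: 'l')
Last column: ir$napssmfyogpidssiil
Original string S is at sorted index 2

Answer: ir$napssmfyogpidssiil
2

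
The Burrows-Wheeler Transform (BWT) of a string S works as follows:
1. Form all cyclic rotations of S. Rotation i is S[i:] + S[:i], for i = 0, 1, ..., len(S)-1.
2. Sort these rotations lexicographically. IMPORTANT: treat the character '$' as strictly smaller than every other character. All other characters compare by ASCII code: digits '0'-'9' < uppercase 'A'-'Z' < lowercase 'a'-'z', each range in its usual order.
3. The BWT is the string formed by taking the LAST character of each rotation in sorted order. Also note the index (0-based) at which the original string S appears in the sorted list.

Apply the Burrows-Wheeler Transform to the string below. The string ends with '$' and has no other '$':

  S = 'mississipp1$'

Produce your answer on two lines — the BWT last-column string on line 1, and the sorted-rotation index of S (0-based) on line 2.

Answer: 1pssm$pissii
5

Derivation:
All 12 rotations (rotation i = S[i:]+S[:i]):
  rot[0] = mississipp1$
  rot[1] = ississipp1$m
  rot[2] = ssissipp1$mi
  rot[3] = sissipp1$mis
  rot[4] = issipp1$miss
  rot[5] = ssipp1$missi
  rot[6] = sipp1$missis
  rot[7] = ipp1$mississ
  rot[8] = pp1$mississi
  rot[9] = p1$mississip
  rot[10] = 1$mississipp
  rot[11] = $mississipp1
Sorted (with $ < everything):
  sorted[0] = $mississipp1  (last char: '1')
  sorted[1] = 1$mississipp  (last char: 'p')
  sorted[2] = ipp1$mississ  (last char: 's')
  sorted[3] = issipp1$miss  (last char: 's')
  sorted[4] = ississipp1$m  (last char: 'm')
  sorted[5] = mississipp1$  (last char: '$')
  sorted[6] = p1$mississip  (last char: 'p')
  sorted[7] = pp1$mississi  (last char: 'i')
  sorted[8] = sipp1$missis  (last char: 's')
  sorted[9] = sissipp1$mis  (last char: 's')
  sorted[10] = ssipp1$missi  (last char: 'i')
  sorted[11] = ssissipp1$mi  (last char: 'i')
Last column: 1pssm$pissii
Original string S is at sorted index 5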